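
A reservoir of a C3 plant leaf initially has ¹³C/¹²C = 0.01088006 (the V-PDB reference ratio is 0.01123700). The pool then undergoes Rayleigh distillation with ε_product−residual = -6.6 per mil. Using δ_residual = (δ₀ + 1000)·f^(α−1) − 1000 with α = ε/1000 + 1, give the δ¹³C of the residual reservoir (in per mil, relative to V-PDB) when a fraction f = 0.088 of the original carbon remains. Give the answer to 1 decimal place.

δ₀ = (0.01088006/0.01123700 − 1)×1000 = (0.968235 − 1)×1000 = -31.765 per mil
α − 1 = ε/1000 = -0.0066
f^(α−1) = 0.088^(-0.0066) = 1.016170
δ_res = (-31.765 + 1000) × 1.016170 − 1000 = 983.892 − 1000 = -16.11 per mil

-16.1 per mil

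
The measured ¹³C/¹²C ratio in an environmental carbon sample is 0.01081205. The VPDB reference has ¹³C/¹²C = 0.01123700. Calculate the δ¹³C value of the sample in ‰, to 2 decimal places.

-37.82‰

δ¹³C = (R_sample / R_standard − 1) × 1000
R_sample / R_standard = 0.01081205 / 0.01123700 = 0.962183
δ¹³C = (0.962183 − 1) × 1000 = -37.817‰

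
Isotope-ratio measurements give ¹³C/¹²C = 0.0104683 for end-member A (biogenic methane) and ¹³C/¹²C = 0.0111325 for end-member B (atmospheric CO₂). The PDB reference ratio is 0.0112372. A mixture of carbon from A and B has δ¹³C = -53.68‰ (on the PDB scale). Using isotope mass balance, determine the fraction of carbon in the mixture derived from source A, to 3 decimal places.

δ_A = (0.0104683/0.0112372 − 1)×1000 = (0.931575 − 1)×1000 = -68.425‰
δ_B = (0.0111325/0.0112372 − 1)×1000 = (0.990683 − 1)×1000 = -9.317‰
f_A = (δ_mix − δ_B)/(δ_A − δ_B) = (-53.68 − (-9.317))/(-68.425 − (-9.317))
f_A = -44.363 / -59.107 = 0.7505

0.751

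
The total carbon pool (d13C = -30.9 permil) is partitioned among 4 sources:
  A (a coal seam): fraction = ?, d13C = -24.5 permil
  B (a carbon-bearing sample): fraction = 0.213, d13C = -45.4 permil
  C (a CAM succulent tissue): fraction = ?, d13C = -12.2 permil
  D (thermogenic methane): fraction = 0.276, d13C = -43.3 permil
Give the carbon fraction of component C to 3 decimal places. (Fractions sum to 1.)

0.263

Let f_C and f_A be the unknown fractions; fractions sum to 1 so f_C + f_A = 0.511.
Mass balance: Σ fᵢ·δᵢ = δ_bulk ⇒ f_C·(-12.2) + f_A·(-24.5) = -30.9 − (-21.621) = -9.279
Substitute f_A = 0.511 − f_C:
f_C·(-12.2 − -24.5) = -9.279 − 0.511×(-24.5) = 3.241
f_C = 3.241 / 12.3 = 0.2635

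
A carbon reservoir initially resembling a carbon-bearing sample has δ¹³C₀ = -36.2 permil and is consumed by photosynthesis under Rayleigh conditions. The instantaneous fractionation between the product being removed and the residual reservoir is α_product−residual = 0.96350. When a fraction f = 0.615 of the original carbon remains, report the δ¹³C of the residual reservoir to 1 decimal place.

Rayleigh residual: δ_res = (δ₀ + 1000)·f^(α−1) − 1000
α − 1 = -0.03650
f^(α−1) = 0.615^(-0.03650) = 1.017902
δ_res = (-36.2 + 1000) × 1.017902 − 1000 = 981.054 − 1000 = -18.95 permil

-18.9 permil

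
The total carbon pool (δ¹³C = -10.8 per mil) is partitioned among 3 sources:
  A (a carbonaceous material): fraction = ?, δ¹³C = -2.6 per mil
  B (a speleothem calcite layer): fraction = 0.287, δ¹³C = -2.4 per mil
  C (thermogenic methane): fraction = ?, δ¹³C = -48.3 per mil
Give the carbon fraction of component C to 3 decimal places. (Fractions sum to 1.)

0.181

Let f_C and f_A be the unknown fractions; fractions sum to 1 so f_C + f_A = 0.713.
Mass balance: Σ fᵢ·δᵢ = δ_bulk ⇒ f_C·(-48.3) + f_A·(-2.6) = -10.8 − (-0.689) = -10.111
Substitute f_A = 0.713 − f_C:
f_C·(-48.3 − -2.6) = -10.111 − 0.713×(-2.6) = -8.257
f_C = -8.257 / -45.7 = 0.1807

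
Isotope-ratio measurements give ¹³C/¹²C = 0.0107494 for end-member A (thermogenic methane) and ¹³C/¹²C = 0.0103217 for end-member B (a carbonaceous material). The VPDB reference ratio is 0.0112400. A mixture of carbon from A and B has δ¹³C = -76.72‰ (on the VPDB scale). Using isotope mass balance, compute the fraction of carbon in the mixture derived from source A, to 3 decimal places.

0.131

δ_A = (0.0107494/0.0112400 − 1)×1000 = (0.956352 − 1)×1000 = -43.648‰
δ_B = (0.0103217/0.0112400 − 1)×1000 = (0.918301 − 1)×1000 = -81.699‰
f_A = (δ_mix − δ_B)/(δ_A − δ_B) = (-76.72 − (-81.699))/(-43.648 − (-81.699))
f_A = 4.979 / 38.052 = 0.1309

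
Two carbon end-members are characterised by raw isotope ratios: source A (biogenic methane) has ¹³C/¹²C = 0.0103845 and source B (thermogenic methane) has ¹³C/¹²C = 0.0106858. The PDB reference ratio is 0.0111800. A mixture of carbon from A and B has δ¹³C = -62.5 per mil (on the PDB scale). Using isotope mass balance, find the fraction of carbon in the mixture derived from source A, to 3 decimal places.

δ_A = (0.0103845/0.0111800 − 1)×1000 = (0.928846 − 1)×1000 = -71.154 per mil
δ_B = (0.0106858/0.0111800 − 1)×1000 = (0.955796 − 1)×1000 = -44.204 per mil
f_A = (δ_mix − δ_B)/(δ_A − δ_B) = (-62.5 − (-44.204))/(-71.154 − (-44.204))
f_A = -18.296 / -26.950 = 0.6789

0.679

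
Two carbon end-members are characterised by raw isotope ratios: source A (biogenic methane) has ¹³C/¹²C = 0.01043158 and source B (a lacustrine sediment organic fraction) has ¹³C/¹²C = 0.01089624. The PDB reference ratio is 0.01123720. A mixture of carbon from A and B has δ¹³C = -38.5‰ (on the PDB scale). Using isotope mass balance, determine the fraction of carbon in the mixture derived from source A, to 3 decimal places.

0.197

δ_A = (0.01043158/0.01123720 − 1)×1000 = (0.928308 − 1)×1000 = -71.692‰
δ_B = (0.01089624/0.01123720 − 1)×1000 = (0.969658 − 1)×1000 = -30.342‰
f_A = (δ_mix − δ_B)/(δ_A − δ_B) = (-38.5 − (-30.342))/(-71.692 − (-30.342))
f_A = -8.158 / -41.350 = 0.1973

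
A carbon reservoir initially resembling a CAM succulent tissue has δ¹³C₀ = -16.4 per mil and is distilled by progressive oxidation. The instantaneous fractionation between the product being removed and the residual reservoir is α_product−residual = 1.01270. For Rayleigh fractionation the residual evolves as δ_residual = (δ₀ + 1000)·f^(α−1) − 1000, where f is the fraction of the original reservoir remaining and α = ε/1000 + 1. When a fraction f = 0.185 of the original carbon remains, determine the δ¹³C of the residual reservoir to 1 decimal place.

Rayleigh residual: δ_res = (δ₀ + 1000)·f^(α−1) − 1000
α − 1 = 0.01270
f^(α−1) = 0.185^(0.01270) = 0.978798
δ_res = (-16.4 + 1000) × 0.978798 − 1000 = 962.746 − 1000 = -37.25 per mil

-37.3 per mil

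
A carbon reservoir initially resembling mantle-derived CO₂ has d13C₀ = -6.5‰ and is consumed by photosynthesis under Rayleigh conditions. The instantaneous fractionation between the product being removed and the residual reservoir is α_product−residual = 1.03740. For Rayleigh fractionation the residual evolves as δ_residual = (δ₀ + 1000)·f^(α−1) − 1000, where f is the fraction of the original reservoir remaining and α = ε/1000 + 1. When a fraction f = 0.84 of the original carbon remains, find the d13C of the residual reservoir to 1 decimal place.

Rayleigh residual: δ_res = (δ₀ + 1000)·f^(α−1) − 1000
α − 1 = 0.03740
f^(α−1) = 0.84^(0.03740) = 0.993500
δ_res = (-6.5 + 1000) × 0.993500 − 1000 = 987.043 − 1000 = -12.96‰

-13.0‰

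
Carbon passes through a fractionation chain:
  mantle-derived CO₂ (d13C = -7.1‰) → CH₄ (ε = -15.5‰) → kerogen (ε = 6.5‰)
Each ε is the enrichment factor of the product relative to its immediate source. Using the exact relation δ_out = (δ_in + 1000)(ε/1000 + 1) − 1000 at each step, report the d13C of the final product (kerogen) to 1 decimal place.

step 1: δ = (-7.10 + 1000)·(-15.5/1000 + 1) − 1000 = -22.49‰
step 2: δ = (-22.49 + 1000)·(6.5/1000 + 1) − 1000 = -16.14‰

-16.1‰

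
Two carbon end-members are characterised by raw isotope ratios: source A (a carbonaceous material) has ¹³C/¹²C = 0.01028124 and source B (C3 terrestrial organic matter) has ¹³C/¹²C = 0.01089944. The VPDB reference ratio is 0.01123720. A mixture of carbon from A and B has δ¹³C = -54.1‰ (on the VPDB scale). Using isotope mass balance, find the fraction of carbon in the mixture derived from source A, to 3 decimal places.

0.437

δ_A = (0.01028124/0.01123720 − 1)×1000 = (0.914929 − 1)×1000 = -85.071‰
δ_B = (0.01089944/0.01123720 − 1)×1000 = (0.969943 − 1)×1000 = -30.057‰
f_A = (δ_mix − δ_B)/(δ_A − δ_B) = (-54.1 − (-30.057))/(-85.071 − (-30.057))
f_A = -24.043 / -55.014 = 0.4370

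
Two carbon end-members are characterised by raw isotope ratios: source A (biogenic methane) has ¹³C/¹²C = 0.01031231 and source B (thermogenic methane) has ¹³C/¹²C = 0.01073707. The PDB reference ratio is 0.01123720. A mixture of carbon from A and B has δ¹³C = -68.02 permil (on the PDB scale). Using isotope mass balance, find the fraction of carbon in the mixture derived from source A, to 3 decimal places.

0.622

δ_A = (0.01031231/0.01123720 − 1)×1000 = (0.917694 − 1)×1000 = -82.306 permil
δ_B = (0.01073707/0.01123720 − 1)×1000 = (0.955493 − 1)×1000 = -44.507 permil
f_A = (δ_mix − δ_B)/(δ_A − δ_B) = (-68.02 − (-44.507))/(-82.306 − (-44.507))
f_A = -23.513 / -37.799 = 0.6221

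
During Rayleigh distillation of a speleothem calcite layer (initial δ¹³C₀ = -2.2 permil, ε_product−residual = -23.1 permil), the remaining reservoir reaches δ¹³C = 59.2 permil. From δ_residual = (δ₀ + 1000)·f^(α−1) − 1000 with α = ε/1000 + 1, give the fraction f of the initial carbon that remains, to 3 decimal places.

α − 1 = ε/1000 = -0.0231
(δ_res + 1000)/(δ₀ + 1000) = (59.2 + 1000)/(-2.2 + 1000) = 1059.2/997.8 = 1.061535
f = 1.061535^(1/-0.0231) = exp(ln(1.061535)/-0.0231) = exp(0.05972/-0.0231)
f = exp(-2.5851) = 0.0754

0.075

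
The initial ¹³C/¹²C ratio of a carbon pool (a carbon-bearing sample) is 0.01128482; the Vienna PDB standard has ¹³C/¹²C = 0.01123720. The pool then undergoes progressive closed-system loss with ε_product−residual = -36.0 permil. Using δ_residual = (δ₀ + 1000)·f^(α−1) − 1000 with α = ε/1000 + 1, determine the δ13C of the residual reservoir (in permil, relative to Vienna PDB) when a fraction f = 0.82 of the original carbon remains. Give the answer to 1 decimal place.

δ₀ = (0.01128482/0.01123720 − 1)×1000 = (1.004238 − 1)×1000 = 4.238 permil
α − 1 = ε/1000 = -0.0360
f^(α−1) = 0.82^(-0.0360) = 1.007170
δ_res = (4.238 + 1000) × 1.007170 − 1000 = 1011.438 − 1000 = 11.44 permil

11.4 permil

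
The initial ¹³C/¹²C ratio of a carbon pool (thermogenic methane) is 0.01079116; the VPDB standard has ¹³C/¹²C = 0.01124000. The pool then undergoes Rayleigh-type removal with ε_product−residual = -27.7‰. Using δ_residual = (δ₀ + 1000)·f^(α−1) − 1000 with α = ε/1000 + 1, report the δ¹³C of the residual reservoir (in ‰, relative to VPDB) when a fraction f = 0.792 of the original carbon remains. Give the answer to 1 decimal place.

δ₀ = (0.01079116/0.01124000 − 1)×1000 = (0.960068 − 1)×1000 = -39.932‰
α − 1 = ε/1000 = -0.0277
f^(α−1) = 0.792^(-0.0277) = 1.006480
δ_res = (-39.932 + 1000) × 1.006480 − 1000 = 966.289 − 1000 = -33.71‰

-33.7‰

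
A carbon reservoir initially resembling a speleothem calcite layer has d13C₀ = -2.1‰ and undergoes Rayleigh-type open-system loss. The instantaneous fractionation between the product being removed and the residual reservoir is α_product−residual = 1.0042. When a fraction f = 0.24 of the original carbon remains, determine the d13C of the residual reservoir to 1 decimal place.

-8.1‰

Rayleigh residual: δ_res = (δ₀ + 1000)·f^(α−1) − 1000
α − 1 = 0.00420
f^(α−1) = 0.24^(0.00420) = 0.994024
δ_res = (-2.1 + 1000) × 0.994024 − 1000 = 991.937 − 1000 = -8.06‰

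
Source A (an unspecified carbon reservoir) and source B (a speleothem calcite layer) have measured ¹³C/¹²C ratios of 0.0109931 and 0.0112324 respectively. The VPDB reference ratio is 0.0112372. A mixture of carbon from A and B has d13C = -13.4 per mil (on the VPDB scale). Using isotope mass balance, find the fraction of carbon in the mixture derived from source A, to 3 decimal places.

0.609

δ_A = (0.0109931/0.0112372 − 1)×1000 = (0.978278 − 1)×1000 = -21.722 per mil
δ_B = (0.0112324/0.0112372 − 1)×1000 = (0.999573 − 1)×1000 = -0.427 per mil
f_A = (δ_mix − δ_B)/(δ_A − δ_B) = (-13.4 − (-0.427))/(-21.722 − (-0.427))
f_A = -12.973 / -21.295 = 0.6092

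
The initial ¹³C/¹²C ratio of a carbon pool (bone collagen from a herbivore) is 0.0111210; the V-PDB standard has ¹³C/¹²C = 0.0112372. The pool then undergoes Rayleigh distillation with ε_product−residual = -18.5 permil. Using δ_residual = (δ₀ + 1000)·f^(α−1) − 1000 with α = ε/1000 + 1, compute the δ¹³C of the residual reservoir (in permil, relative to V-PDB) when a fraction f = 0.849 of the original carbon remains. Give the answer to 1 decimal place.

-7.3 permil

δ₀ = (0.0111210/0.0112372 − 1)×1000 = (0.989659 − 1)×1000 = -10.341 permil
α − 1 = ε/1000 = -0.0185
f^(α−1) = 0.849^(-0.0185) = 1.003033
δ_res = (-10.341 + 1000) × 1.003033 − 1000 = 992.661 − 1000 = -7.34 permil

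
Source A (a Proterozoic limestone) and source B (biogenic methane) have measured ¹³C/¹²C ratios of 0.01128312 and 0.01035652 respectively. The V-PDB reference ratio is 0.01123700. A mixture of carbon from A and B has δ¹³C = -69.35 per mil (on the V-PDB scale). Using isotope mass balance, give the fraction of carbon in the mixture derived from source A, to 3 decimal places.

δ_A = (0.01128312/0.01123700 − 1)×1000 = (1.004104 − 1)×1000 = 4.104 per mil
δ_B = (0.01035652/0.01123700 − 1)×1000 = (0.921645 − 1)×1000 = -78.355 per mil
f_A = (δ_mix − δ_B)/(δ_A − δ_B) = (-69.35 − (-78.355))/(4.104 − (-78.355))
f_A = 9.005 / 82.460 = 0.1092

0.109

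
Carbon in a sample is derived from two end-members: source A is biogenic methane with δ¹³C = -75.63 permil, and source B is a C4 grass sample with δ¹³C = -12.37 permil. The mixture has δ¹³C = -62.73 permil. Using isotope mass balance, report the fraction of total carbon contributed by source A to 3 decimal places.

δ_mix = f_A·δ_A + (1 − f_A)·δ_B  ⇒  f_A = (δ_mix − δ_B)/(δ_A − δ_B)
f_A = (-62.73 − (-12.37)) / (-75.63 − (-12.37))
f_A = -50.36 / -63.26 = 0.7961

0.796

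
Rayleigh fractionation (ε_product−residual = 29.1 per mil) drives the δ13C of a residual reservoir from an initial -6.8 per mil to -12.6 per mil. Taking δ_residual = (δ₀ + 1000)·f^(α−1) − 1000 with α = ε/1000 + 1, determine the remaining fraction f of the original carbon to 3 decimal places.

α − 1 = ε/1000 = 0.0291
(δ_res + 1000)/(δ₀ + 1000) = (-12.6 + 1000)/(-6.8 + 1000) = 987.4/993.2 = 0.994160
f = 0.994160^(1/0.0291) = exp(ln(0.994160)/0.0291) = exp(-0.00586/0.0291)
f = exp(-0.2013) = 0.8177

0.818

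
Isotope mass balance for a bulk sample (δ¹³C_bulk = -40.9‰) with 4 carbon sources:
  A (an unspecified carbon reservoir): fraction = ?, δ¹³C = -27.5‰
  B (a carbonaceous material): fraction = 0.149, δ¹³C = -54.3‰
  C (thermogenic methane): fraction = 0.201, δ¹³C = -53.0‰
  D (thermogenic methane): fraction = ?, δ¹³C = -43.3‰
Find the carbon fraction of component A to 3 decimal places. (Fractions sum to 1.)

Let f_A and f_D be the unknown fractions; fractions sum to 1 so f_A + f_D = 0.650.
Mass balance: Σ fᵢ·δᵢ = δ_bulk ⇒ f_A·(-27.5) + f_D·(-43.3) = -40.9 − (-18.744) = -22.156
Substitute f_D = 0.650 − f_A:
f_A·(-27.5 − -43.3) = -22.156 − 0.650×(-43.3) = 5.989
f_A = 5.989 / 15.8 = 0.3790

0.379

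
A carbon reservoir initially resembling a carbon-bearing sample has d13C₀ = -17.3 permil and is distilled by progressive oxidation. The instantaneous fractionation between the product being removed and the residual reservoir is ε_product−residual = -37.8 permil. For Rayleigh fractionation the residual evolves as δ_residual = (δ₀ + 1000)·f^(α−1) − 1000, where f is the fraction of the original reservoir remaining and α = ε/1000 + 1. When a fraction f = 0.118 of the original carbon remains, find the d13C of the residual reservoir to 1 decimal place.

Rayleigh residual: δ_res = (δ₀ + 1000)·f^(α−1) − 1000
α = ε/1000 + 1 = 0.96220, so α − 1 = -0.03780
f^(α−1) = 0.118^(-0.03780) = 1.084134
δ_res = (-17.3 + 1000) × 1.084134 − 1000 = 1065.378 − 1000 = 65.38 permil

65.4 permil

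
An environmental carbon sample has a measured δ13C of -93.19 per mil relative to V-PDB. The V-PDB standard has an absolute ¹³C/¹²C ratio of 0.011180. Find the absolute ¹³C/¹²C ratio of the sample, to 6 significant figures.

R_sample = R_standard × (δ13C/1000 + 1)
R_sample = 0.011180 × (-93.19/1000 + 1) = 0.011180 × 0.906810
R_sample = 0.0101381

0.0101381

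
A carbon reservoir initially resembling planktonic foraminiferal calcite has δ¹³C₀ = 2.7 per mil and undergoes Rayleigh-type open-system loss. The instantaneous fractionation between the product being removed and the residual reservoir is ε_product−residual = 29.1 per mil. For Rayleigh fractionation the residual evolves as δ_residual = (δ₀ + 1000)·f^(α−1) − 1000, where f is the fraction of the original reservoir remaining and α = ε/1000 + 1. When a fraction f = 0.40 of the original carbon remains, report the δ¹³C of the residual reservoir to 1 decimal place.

-23.7 per mil

Rayleigh residual: δ_res = (δ₀ + 1000)·f^(α−1) − 1000
α = ε/1000 + 1 = 1.02910, so α − 1 = 0.02910
f^(α−1) = 0.40^(0.02910) = 0.973688
δ_res = (2.7 + 1000) × 0.973688 − 1000 = 976.317 − 1000 = -23.68 per mil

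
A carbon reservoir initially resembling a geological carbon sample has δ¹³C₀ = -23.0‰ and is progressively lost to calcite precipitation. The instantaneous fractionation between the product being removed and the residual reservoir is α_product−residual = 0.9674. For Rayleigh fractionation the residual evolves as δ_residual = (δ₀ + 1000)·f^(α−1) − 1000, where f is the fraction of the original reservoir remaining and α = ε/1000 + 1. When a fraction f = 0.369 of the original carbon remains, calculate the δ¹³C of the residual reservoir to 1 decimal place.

9.3‰

Rayleigh residual: δ_res = (δ₀ + 1000)·f^(α−1) − 1000
α − 1 = -0.03260
f^(α−1) = 0.369^(-0.03260) = 1.033035
δ_res = (-23.0 + 1000) × 1.033035 − 1000 = 1009.275 − 1000 = 9.27‰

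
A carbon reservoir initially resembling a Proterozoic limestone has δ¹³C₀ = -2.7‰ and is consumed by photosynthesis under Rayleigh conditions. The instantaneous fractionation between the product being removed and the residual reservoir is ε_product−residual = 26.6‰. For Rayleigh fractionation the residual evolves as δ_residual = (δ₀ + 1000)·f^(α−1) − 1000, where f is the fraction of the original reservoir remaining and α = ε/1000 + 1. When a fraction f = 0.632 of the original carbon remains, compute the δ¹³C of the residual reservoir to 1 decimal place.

-14.8‰

Rayleigh residual: δ_res = (δ₀ + 1000)·f^(α−1) − 1000
α = ε/1000 + 1 = 1.02660, so α − 1 = 0.02660
f^(α−1) = 0.632^(0.02660) = 0.987868
δ_res = (-2.7 + 1000) × 0.987868 − 1000 = 985.201 − 1000 = -14.80‰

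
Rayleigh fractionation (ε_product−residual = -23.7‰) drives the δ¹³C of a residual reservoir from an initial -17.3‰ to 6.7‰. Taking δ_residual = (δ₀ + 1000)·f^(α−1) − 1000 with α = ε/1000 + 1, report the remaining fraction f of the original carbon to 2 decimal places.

0.36

α − 1 = ε/1000 = -0.0237
(δ_res + 1000)/(δ₀ + 1000) = (6.7 + 1000)/(-17.3 + 1000) = 1006.7/982.7 = 1.024423
f = 1.024423^(1/-0.0237) = exp(ln(1.024423)/-0.0237) = exp(0.02413/-0.0237)
f = exp(-1.0181) = 0.3613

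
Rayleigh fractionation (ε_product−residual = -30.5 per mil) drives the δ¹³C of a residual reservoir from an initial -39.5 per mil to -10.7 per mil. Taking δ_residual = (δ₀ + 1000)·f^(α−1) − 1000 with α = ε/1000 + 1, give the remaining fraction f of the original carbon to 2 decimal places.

0.38

α − 1 = ε/1000 = -0.0305
(δ_res + 1000)/(δ₀ + 1000) = (-10.7 + 1000)/(-39.5 + 1000) = 989.3/960.5 = 1.029984
f = 1.029984^(1/-0.0305) = exp(ln(1.029984)/-0.0305) = exp(0.02954/-0.0305)
f = exp(-0.9686) = 0.3796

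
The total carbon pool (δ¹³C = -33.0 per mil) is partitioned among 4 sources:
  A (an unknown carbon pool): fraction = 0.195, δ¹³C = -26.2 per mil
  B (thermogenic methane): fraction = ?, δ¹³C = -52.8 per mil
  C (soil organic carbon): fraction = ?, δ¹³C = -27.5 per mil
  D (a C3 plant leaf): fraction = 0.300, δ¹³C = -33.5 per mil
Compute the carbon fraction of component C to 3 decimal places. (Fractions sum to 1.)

Let f_C and f_B be the unknown fractions; fractions sum to 1 so f_C + f_B = 0.505.
Mass balance: Σ fᵢ·δᵢ = δ_bulk ⇒ f_C·(-27.5) + f_B·(-52.8) = -33.0 − (-15.159) = -17.841
Substitute f_B = 0.505 − f_C:
f_C·(-27.5 − -52.8) = -17.841 − 0.505×(-52.8) = 8.823
f_C = 8.823 / 25.3 = 0.3487

0.349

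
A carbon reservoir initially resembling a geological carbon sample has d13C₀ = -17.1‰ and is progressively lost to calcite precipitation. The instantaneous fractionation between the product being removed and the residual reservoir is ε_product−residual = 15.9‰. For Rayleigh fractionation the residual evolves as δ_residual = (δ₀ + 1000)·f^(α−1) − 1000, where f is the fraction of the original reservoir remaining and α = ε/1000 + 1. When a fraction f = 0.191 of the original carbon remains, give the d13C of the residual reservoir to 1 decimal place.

Rayleigh residual: δ_res = (δ₀ + 1000)·f^(α−1) − 1000
α = ε/1000 + 1 = 1.01590, so α − 1 = 0.01590
f^(α−1) = 0.191^(0.01590) = 0.974021
δ_res = (-17.1 + 1000) × 0.974021 − 1000 = 957.365 − 1000 = -42.63‰

-42.6‰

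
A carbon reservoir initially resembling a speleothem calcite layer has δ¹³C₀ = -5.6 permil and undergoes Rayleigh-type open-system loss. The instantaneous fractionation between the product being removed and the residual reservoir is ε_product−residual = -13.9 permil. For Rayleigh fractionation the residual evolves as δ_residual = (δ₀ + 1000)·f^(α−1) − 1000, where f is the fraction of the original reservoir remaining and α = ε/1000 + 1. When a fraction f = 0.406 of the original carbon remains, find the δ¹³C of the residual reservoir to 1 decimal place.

Rayleigh residual: δ_res = (δ₀ + 1000)·f^(α−1) − 1000
α = ε/1000 + 1 = 0.98610, so α − 1 = -0.01390
f^(α−1) = 0.406^(-0.01390) = 1.012608
δ_res = (-5.6 + 1000) × 1.012608 − 1000 = 1006.938 − 1000 = 6.94 permil

6.9 permil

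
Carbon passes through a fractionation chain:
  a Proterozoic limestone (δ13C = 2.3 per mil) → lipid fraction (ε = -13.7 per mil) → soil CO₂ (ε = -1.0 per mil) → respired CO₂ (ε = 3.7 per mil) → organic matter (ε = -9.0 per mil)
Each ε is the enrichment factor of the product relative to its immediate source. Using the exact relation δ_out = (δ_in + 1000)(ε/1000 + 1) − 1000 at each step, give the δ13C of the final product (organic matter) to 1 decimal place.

step 1: δ = (2.30 + 1000)·(-13.7/1000 + 1) − 1000 = -11.43 per mil
step 2: δ = (-11.43 + 1000)·(-1.0/1000 + 1) − 1000 = -12.42 per mil
step 3: δ = (-12.42 + 1000)·(3.7/1000 + 1) − 1000 = -8.77 per mil
step 4: δ = (-8.77 + 1000)·(-9.0/1000 + 1) − 1000 = -17.69 per mil

-17.7 per mil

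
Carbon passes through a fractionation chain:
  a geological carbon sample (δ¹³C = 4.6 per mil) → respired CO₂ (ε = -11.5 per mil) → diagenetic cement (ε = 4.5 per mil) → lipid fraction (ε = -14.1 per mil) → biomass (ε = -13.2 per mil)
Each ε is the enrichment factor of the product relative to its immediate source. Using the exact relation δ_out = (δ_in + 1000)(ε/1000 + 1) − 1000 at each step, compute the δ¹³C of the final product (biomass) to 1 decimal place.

step 1: δ = (4.60 + 1000)·(-11.5/1000 + 1) − 1000 = -6.95 per mil
step 2: δ = (-6.95 + 1000)·(4.5/1000 + 1) − 1000 = -2.48 per mil
step 3: δ = (-2.48 + 1000)·(-14.1/1000 + 1) − 1000 = -16.55 per mil
step 4: δ = (-16.55 + 1000)·(-13.2/1000 + 1) − 1000 = -29.53 per mil

-29.5 per mil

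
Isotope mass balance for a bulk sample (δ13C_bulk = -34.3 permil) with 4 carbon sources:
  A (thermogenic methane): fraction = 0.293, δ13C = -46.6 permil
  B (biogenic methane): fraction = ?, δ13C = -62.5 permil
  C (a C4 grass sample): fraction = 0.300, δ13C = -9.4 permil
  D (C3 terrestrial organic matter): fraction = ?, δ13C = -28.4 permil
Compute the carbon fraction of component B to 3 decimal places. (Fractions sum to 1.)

0.184

Let f_B and f_D be the unknown fractions; fractions sum to 1 so f_B + f_D = 0.407.
Mass balance: Σ fᵢ·δᵢ = δ_bulk ⇒ f_B·(-62.5) + f_D·(-28.4) = -34.3 − (-16.474) = -17.826
Substitute f_D = 0.407 − f_B:
f_B·(-62.5 − -28.4) = -17.826 − 0.407×(-28.4) = -6.267
f_B = -6.267 / -34.1 = 0.1838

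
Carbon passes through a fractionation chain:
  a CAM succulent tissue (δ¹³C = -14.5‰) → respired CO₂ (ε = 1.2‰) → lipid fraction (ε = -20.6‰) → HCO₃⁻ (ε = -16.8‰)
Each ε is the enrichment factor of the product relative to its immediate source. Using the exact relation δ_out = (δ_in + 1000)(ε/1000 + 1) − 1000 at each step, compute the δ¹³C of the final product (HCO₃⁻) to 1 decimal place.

-49.9‰

step 1: δ = (-14.50 + 1000)·(1.2/1000 + 1) − 1000 = -13.32‰
step 2: δ = (-13.32 + 1000)·(-20.6/1000 + 1) − 1000 = -33.64‰
step 3: δ = (-33.64 + 1000)·(-16.8/1000 + 1) − 1000 = -49.88‰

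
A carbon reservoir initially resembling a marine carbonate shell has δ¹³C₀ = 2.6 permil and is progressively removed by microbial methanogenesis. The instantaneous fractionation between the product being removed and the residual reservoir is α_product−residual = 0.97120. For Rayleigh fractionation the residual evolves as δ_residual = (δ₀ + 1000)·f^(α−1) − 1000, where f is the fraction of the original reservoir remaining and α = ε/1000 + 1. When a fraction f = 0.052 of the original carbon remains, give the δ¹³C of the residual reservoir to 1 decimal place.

Rayleigh residual: δ_res = (δ₀ + 1000)·f^(α−1) − 1000
α − 1 = -0.02880
f^(α−1) = 0.052^(-0.02880) = 1.088878
δ_res = (2.6 + 1000) × 1.088878 − 1000 = 1091.709 − 1000 = 91.71 permil

91.7 permil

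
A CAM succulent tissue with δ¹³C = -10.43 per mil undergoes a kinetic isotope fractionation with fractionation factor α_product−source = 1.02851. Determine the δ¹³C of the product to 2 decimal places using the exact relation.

δ_product = (δ_source + 1000)·α − 1000
δ_product = (-10.43 + 1000) × 1.02851 − 1000
δ_product = 1017.783 − 1000 = 17.783 per mil

17.78 per mil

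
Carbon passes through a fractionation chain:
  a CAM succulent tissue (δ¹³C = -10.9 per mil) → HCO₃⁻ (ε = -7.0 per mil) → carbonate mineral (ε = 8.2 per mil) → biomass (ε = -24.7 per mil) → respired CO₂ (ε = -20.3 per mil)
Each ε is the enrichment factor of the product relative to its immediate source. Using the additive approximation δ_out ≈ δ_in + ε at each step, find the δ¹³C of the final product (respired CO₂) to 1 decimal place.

step 1: δ ≈ -10.9 + (-7.0) = -17.9 per mil
step 2: δ ≈ -17.9 + (8.2) = -9.7 per mil
step 3: δ ≈ -9.7 + (-24.7) = -34.4 per mil
step 4: δ ≈ -34.4 + (-20.3) = -54.7 per mil

-54.7 per mil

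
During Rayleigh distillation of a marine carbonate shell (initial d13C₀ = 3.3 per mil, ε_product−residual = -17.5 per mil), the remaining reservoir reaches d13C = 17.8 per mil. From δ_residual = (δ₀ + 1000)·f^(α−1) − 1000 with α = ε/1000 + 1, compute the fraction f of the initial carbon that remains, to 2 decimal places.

α − 1 = ε/1000 = -0.0175
(δ_res + 1000)/(δ₀ + 1000) = (17.8 + 1000)/(3.3 + 1000) = 1017.8/1003.3 = 1.014452
f = 1.014452^(1/-0.0175) = exp(ln(1.014452)/-0.0175) = exp(0.01435/-0.0175)
f = exp(-0.8199) = 0.4405

0.44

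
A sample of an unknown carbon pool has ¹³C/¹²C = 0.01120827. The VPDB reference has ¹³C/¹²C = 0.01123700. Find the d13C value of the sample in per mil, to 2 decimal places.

d13C = (R_sample / R_standard − 1) × 1000
R_sample / R_standard = 0.01120827 / 0.01123700 = 0.997443
d13C = (0.997443 − 1) × 1000 = -2.557 per mil

-2.56 per mil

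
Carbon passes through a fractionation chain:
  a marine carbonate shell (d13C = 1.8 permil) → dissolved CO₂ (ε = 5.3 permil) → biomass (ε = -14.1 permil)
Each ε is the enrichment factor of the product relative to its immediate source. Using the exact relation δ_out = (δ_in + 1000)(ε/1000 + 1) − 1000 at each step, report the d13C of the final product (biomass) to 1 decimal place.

-7.1 permil

step 1: δ = (1.80 + 1000)·(5.3/1000 + 1) − 1000 = 7.11 permil
step 2: δ = (7.11 + 1000)·(-14.1/1000 + 1) − 1000 = -7.09 permil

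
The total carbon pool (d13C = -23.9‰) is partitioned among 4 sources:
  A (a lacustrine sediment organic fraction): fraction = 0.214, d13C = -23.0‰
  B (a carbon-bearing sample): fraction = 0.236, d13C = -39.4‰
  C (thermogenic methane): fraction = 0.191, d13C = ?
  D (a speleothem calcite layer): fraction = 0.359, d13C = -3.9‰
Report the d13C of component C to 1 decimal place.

-43.3‰

Isotope mass balance: δ_bulk = Σ fᵢ·δᵢ.
-23.9 = 0.214×(-23.0) + 0.236×(-39.4) + 0.191×δ_C + 0.359×(-3.9)
0.191·δ_C = -23.9 − (-15.620) = -8.280
δ_C = -8.280 / 0.191 = -43.35‰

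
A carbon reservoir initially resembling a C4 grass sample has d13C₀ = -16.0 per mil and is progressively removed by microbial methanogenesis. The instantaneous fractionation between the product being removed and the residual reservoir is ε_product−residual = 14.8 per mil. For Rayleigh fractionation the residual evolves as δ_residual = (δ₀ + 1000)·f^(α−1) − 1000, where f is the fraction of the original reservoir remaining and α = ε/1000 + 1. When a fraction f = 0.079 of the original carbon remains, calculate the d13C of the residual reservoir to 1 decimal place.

Rayleigh residual: δ_res = (δ₀ + 1000)·f^(α−1) − 1000
α = ε/1000 + 1 = 1.01480, so α − 1 = 0.01480
f^(α−1) = 0.079^(0.01480) = 0.963130
δ_res = (-16.0 + 1000) × 0.963130 − 1000 = 947.720 − 1000 = -52.28 per mil

-52.3 per mil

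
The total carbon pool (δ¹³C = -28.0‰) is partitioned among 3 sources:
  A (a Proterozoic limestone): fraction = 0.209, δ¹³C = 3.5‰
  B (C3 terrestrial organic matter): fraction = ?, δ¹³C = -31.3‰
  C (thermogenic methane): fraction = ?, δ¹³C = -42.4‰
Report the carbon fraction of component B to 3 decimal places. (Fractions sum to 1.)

0.433

Let f_B and f_C be the unknown fractions; fractions sum to 1 so f_B + f_C = 0.791.
Mass balance: Σ fᵢ·δᵢ = δ_bulk ⇒ f_B·(-31.3) + f_C·(-42.4) = -28.0 − (0.731) = -28.732
Substitute f_C = 0.791 − f_B:
f_B·(-31.3 − -42.4) = -28.732 − 0.791×(-42.4) = 4.807
f_B = 4.807 / 11.1 = 0.4331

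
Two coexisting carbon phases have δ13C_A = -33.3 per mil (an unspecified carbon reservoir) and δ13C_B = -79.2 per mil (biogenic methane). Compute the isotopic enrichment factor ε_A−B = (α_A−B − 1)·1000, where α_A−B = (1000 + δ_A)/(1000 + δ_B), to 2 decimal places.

49.85 per mil

α_A−B = (1000 + -33.3) / (1000 + -79.2) = 966.7 / 920.8 = 1.049848
ε_A−B = (1.049848 − 1) × 1000 = 49.848 per mil
(The approximation ε ≈ δ_A − δ_B would give 45.9 per mil.)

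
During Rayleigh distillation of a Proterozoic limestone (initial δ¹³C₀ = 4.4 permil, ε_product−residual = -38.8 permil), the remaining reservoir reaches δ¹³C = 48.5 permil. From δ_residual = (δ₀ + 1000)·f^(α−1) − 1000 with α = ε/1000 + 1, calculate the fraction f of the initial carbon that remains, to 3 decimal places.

0.330

α − 1 = ε/1000 = -0.0388
(δ_res + 1000)/(δ₀ + 1000) = (48.5 + 1000)/(4.4 + 1000) = 1048.5/1004.4 = 1.043907
f = 1.043907^(1/-0.0388) = exp(ln(1.043907)/-0.0388) = exp(0.04297/-0.0388)
f = exp(-1.1075) = 0.3304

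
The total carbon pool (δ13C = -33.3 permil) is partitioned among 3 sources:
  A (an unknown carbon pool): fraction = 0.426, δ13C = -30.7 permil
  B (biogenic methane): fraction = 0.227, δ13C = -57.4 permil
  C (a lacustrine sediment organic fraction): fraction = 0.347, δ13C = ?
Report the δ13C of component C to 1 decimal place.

-20.7 permil

Isotope mass balance: δ_bulk = Σ fᵢ·δᵢ.
-33.3 = 0.426×(-30.7) + 0.227×(-57.4) + 0.347×δ_C
0.347·δ_C = -33.3 − (-26.108) = -7.192
δ_C = -7.192 / 0.347 = -20.73 permil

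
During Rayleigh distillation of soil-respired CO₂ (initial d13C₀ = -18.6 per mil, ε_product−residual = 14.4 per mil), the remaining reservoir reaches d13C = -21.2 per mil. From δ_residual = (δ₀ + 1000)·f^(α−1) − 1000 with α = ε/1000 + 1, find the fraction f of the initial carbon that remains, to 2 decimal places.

α − 1 = ε/1000 = 0.0144
(δ_res + 1000)/(δ₀ + 1000) = (-21.2 + 1000)/(-18.6 + 1000) = 978.8/981.4 = 0.997351
f = 0.997351^(1/0.0144) = exp(ln(0.997351)/0.0144) = exp(-0.00265/0.0144)
f = exp(-0.1842) = 0.8318

0.83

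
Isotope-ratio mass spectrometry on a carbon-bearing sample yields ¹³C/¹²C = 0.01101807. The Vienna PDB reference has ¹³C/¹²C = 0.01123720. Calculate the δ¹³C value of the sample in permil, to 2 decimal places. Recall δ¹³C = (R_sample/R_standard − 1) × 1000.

-19.50 permil

δ¹³C = (R_sample / R_standard − 1) × 1000
R_sample / R_standard = 0.01101807 / 0.01123720 = 0.980500
δ¹³C = (0.980500 − 1) × 1000 = -19.500 permil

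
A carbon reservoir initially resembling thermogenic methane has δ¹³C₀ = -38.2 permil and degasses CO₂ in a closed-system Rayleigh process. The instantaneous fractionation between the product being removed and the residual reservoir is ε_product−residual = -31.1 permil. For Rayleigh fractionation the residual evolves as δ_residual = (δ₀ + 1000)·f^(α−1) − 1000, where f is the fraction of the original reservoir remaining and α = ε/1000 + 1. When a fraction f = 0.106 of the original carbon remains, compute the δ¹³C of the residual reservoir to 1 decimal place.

Rayleigh residual: δ_res = (δ₀ + 1000)·f^(α−1) − 1000
α = ε/1000 + 1 = 0.96890, so α − 1 = -0.03110
f^(α−1) = 0.106^(-0.03110) = 1.072292
δ_res = (-38.2 + 1000) × 1.072292 − 1000 = 1031.330 − 1000 = 31.33 permil

31.3 permil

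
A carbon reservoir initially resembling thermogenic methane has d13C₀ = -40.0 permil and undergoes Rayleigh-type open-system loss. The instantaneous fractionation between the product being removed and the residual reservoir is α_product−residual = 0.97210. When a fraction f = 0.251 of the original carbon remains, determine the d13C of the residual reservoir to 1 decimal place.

-2.3 permil

Rayleigh residual: δ_res = (δ₀ + 1000)·f^(α−1) − 1000
α − 1 = -0.02790
f^(α−1) = 0.251^(-0.02790) = 1.039320
δ_res = (-40.0 + 1000) × 1.039320 − 1000 = 997.747 − 1000 = -2.25 permil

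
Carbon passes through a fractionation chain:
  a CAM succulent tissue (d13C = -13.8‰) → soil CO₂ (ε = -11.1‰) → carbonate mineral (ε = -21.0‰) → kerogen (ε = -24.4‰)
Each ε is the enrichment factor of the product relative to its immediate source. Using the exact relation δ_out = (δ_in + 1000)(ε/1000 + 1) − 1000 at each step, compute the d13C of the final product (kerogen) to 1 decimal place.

step 1: δ = (-13.80 + 1000)·(-11.1/1000 + 1) − 1000 = -24.75‰
step 2: δ = (-24.75 + 1000)·(-21.0/1000 + 1) − 1000 = -45.23‰
step 3: δ = (-45.23 + 1000)·(-24.4/1000 + 1) − 1000 = -68.52‰

-68.5‰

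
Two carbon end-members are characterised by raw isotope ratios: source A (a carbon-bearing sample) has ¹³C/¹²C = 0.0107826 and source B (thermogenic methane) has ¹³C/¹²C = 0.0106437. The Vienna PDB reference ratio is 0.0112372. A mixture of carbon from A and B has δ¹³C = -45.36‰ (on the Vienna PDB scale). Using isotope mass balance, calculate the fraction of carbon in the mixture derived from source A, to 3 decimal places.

0.603

δ_A = (0.0107826/0.0112372 − 1)×1000 = (0.959545 − 1)×1000 = -40.455‰
δ_B = (0.0106437/0.0112372 − 1)×1000 = (0.947184 − 1)×1000 = -52.816‰
f_A = (δ_mix − δ_B)/(δ_A − δ_B) = (-45.36 − (-52.816))/(-40.455 − (-52.816))
f_A = 7.456 / 12.361 = 0.6032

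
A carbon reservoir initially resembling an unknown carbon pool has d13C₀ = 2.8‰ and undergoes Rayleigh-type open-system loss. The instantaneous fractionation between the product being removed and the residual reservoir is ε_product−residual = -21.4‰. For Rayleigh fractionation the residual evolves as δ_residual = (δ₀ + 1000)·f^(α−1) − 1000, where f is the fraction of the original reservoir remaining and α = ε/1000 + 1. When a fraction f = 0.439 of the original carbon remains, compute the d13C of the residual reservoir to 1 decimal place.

Rayleigh residual: δ_res = (δ₀ + 1000)·f^(α−1) − 1000
α = ε/1000 + 1 = 0.97860, so α − 1 = -0.02140
f^(α−1) = 0.439^(-0.02140) = 1.017774
δ_res = (2.8 + 1000) × 1.017774 − 1000 = 1020.624 − 1000 = 20.62‰

20.6‰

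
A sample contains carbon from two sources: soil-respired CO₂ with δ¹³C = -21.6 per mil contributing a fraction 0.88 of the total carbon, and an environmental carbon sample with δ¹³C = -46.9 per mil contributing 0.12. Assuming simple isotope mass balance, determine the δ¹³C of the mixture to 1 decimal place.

δ_mix = f_A·δ_A + f_B·δ_B
δ_mix = 0.88 × (-21.6) + 0.12 × (-46.9)
δ_mix = -19.01 + -5.63 = -24.64 per mil

-24.6 per mil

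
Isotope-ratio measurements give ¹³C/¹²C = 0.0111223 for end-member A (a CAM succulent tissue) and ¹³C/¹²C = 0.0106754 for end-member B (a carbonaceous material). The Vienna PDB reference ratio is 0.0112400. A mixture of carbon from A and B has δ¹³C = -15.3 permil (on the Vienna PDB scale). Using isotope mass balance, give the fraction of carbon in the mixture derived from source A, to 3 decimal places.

δ_A = (0.0111223/0.0112400 − 1)×1000 = (0.989528 − 1)×1000 = -10.472 permil
δ_B = (0.0106754/0.0112400 − 1)×1000 = (0.949769 − 1)×1000 = -50.231 permil
f_A = (δ_mix − δ_B)/(δ_A − δ_B) = (-15.3 − (-50.231))/(-10.472 − (-50.231))
f_A = 34.931 / 39.760 = 0.8786

0.879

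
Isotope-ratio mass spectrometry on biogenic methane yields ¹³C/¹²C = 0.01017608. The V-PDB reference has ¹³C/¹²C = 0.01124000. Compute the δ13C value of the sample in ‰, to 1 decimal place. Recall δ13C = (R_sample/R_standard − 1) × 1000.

δ13C = (R_sample / R_standard − 1) × 1000
R_sample / R_standard = 0.01017608 / 0.01124000 = 0.905345
δ13C = (0.905345 − 1) × 1000 = -94.65‰

-94.7‰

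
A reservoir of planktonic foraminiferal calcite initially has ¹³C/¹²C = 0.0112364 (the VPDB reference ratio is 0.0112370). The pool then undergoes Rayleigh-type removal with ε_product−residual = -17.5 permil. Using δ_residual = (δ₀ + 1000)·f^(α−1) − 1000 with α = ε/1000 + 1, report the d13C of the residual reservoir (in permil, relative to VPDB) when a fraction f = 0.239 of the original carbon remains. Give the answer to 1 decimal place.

25.3 permil

δ₀ = (0.0112364/0.0112370 − 1)×1000 = (0.999947 − 1)×1000 = -0.053 permil
α − 1 = ε/1000 = -0.0175
f^(α−1) = 0.239^(-0.0175) = 1.025364
δ_res = (-0.053 + 1000) × 1.025364 − 1000 = 1025.309 − 1000 = 25.31 permil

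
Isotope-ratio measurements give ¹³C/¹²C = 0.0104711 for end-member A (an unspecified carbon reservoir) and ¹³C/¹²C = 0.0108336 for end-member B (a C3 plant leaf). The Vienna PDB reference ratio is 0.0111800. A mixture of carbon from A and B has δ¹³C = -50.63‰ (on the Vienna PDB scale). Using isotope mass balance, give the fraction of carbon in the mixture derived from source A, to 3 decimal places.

0.606

δ_A = (0.0104711/0.0111800 − 1)×1000 = (0.936592 − 1)×1000 = -63.408‰
δ_B = (0.0108336/0.0111800 − 1)×1000 = (0.969016 − 1)×1000 = -30.984‰
f_A = (δ_mix − δ_B)/(δ_A − δ_B) = (-50.63 − (-30.984))/(-63.408 − (-30.984))
f_A = -19.646 / -32.424 = 0.6059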